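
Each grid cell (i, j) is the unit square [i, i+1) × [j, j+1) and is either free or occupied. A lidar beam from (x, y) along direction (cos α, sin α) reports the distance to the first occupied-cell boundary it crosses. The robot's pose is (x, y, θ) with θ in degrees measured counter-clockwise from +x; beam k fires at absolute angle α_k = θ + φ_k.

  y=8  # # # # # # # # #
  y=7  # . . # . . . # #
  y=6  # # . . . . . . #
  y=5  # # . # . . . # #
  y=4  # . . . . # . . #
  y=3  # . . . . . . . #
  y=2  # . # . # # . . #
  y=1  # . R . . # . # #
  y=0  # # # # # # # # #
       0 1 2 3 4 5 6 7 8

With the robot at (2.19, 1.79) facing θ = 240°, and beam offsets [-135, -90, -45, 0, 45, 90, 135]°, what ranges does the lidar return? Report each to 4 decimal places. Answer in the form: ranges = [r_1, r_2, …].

ranges = [0.2174, 1.3741, 1.2320, 0.9122, 0.8179, 1.5800, 0.8114]

beam 1: φ=-135°, α=105°
  d=(-0.2588,0.9659)  start (2,1)  tX=0.7341 tY=0.2174  stride 1/|dx|=3.8637 1/|dy|=1.0353
    cross y-line → (2,2), t=0.2174 (wall)
  → r_1 = 0.2174
beam 2: φ=-90°, α=150°
  d=(-0.8660,0.5000)  start (2,1)  tX=0.2194 tY=0.4200  stride 1/|dx|=1.1547 1/|dy|=2.0000
    cross x-line → (1,1), t=0.2194
    cross y-line → (1,2), t=0.4200
    cross x-line → (0,2), t=1.3741 (wall)
  → r_2 = 1.3741
beam 3: φ=-45°, α=195°
  d=(-0.9659,-0.2588)  start (2,1)  tX=0.1967 tY=3.0523  stride 1/|dx|=1.0353 1/|dy|=3.8637
    cross x-line → (1,1), t=0.1967
    cross x-line → (0,1), t=1.2320 (wall)
  → r_3 = 1.2320
beam 4: φ=0°, α=240°
  d=(-0.5000,-0.8660)  start (2,1)  tX=0.3800 tY=0.9122  stride 1/|dx|=2.0000 1/|dy|=1.1547
    cross x-line → (1,1), t=0.3800
    cross y-line → (1,0), t=0.9122 (wall)
  → r_4 = 0.9122
beam 5: φ=45°, α=285°
  d=(0.2588,-0.9659)  start (2,1)  tX=3.1296 tY=0.8179  stride 1/|dx|=3.8637 1/|dy|=1.0353
    cross y-line → (2,0), t=0.8179 (wall)
  → r_5 = 0.8179
beam 6: φ=90°, α=330°
  d=(0.8660,-0.5000)  start (2,1)  tX=0.9353 tY=1.5800  stride 1/|dx|=1.1547 1/|dy|=2.0000
    cross x-line → (3,1), t=0.9353
    cross y-line → (3,0), t=1.5800 (wall)
  → r_6 = 1.5800
beam 7: φ=135°, α=15°
  d=(0.9659,0.2588)  start (2,1)  tX=0.8386 tY=0.8114  stride 1/|dx|=1.0353 1/|dy|=3.8637
    cross y-line → (2,2), t=0.8114 (wall)
  → r_7 = 0.8114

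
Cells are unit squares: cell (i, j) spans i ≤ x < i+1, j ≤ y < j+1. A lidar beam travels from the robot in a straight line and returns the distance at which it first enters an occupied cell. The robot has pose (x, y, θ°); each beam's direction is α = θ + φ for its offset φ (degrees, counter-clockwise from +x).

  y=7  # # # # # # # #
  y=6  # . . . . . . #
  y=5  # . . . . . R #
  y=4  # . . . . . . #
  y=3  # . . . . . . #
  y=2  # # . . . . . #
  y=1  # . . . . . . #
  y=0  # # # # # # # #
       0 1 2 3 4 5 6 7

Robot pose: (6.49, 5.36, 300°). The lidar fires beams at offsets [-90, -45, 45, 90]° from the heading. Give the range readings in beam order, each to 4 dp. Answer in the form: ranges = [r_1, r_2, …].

beam 1: φ=-90°, α=210°
  dir = (cos 210°, sin 210°) = (-0.8660, -0.5000); from cell (6,5)
  next x-line at t=0.5658, next y-line at t=0.7200; Δt_x=1.1547, Δt_y=2.0000
    x: enter (5,5) at t=0.5658
    y: enter (5,4) at t=0.7200
    x: enter (4,4) at t=1.7205
    y: enter (4,3) at t=2.7200
    x: enter (3,3) at t=2.8752
    x: enter (2,3) at t=4.0299
    y: enter (2,2) at t=4.7200
    x: enter (1,2) at t=5.1846 ← occupied
  → r_1 = 5.1846
beam 2: φ=-45°, α=255°
  dir = (cos 255°, sin 255°) = (-0.2588, -0.9659); from cell (6,5)
  next x-line at t=1.8932, next y-line at t=0.3727; Δt_x=3.8637, Δt_y=1.0353
    y: enter (6,4) at t=0.3727
    y: enter (6,3) at t=1.4080
    x: enter (5,3) at t=1.8932
    y: enter (5,2) at t=2.4433
    y: enter (5,1) at t=3.4785
    y: enter (5,0) at t=4.5138 ← occupied
  → r_2 = 4.5138
beam 3: φ=45°, α=345°
  dir = (cos 345°, sin 345°) = (0.9659, -0.2588); from cell (6,5)
  next x-line at t=0.5280, next y-line at t=1.3909; Δt_x=1.0353, Δt_y=3.8637
    x: enter (7,5) at t=0.5280 ← occupied
  → r_3 = 0.5280
beam 4: φ=90°, α=30°
  dir = (cos 30°, sin 30°) = (0.8660, 0.5000); from cell (6,5)
  next x-line at t=0.5889, next y-line at t=1.2800; Δt_x=1.1547, Δt_y=2.0000
    x: enter (7,5) at t=0.5889 ← occupied
  → r_4 = 0.5889

ranges = [5.1846, 4.5138, 0.5280, 0.5889]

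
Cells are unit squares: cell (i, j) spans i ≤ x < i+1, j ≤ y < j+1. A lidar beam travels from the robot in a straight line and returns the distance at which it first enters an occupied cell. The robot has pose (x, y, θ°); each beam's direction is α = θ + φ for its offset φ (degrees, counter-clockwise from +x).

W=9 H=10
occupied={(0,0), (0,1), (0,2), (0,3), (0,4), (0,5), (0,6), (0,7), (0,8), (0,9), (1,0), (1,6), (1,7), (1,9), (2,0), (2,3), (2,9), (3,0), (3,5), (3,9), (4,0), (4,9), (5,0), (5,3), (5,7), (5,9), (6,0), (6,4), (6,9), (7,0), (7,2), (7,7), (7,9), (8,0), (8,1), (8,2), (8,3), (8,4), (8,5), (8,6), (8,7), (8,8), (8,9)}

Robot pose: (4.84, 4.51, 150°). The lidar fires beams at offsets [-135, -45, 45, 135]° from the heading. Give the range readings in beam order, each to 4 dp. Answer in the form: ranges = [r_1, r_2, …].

ranges = [1.2009, 4.6484, 1.9705, 0.6182]

beam 1: φ=-135°, α=15°
  d=(0.9659,0.2588)  start (4,4)  tX=0.1656 tY=1.8932  stride 1/|dx|=1.0353 1/|dy|=3.8637
    cross x-line → (5,4), t=0.1656
    cross x-line → (6,4), t=1.2009 (wall)
  → r_1 = 1.2009
beam 2: φ=-45°, α=105°
  d=(-0.2588,0.9659)  start (4,4)  tX=3.2455 tY=0.5073  stride 1/|dx|=3.8637 1/|dy|=1.0353
    cross y-line → (4,5), t=0.5073
    cross y-line → (4,6), t=1.5426
    cross y-line → (4,7), t=2.5778
    cross x-line → (3,7), t=3.2455
    cross y-line → (3,8), t=3.6131
    cross y-line → (3,9), t=4.6484 (wall)
  → r_2 = 4.6484
beam 3: φ=45°, α=195°
  d=(-0.9659,-0.2588)  start (4,4)  tX=0.8696 tY=1.9705  stride 1/|dx|=1.0353 1/|dy|=3.8637
    cross x-line → (3,4), t=0.8696
    cross x-line → (2,4), t=1.9049
    cross y-line → (2,3), t=1.9705 (wall)
  → r_3 = 1.9705
beam 4: φ=135°, α=285°
  d=(0.2588,-0.9659)  start (4,4)  tX=0.6182 tY=0.5280  stride 1/|dx|=3.8637 1/|dy|=1.0353
    cross y-line → (4,3), t=0.5280
    cross x-line → (5,3), t=0.6182 (wall)
  → r_4 = 0.6182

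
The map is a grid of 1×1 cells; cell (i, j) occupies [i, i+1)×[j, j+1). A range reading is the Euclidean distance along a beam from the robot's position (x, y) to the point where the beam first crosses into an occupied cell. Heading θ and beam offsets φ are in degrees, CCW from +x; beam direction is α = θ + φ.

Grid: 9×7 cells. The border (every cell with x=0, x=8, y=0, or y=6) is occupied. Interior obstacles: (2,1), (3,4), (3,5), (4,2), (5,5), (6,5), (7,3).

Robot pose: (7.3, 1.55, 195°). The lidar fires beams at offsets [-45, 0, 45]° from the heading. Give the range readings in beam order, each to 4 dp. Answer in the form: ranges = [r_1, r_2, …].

beam 1: φ=-45°, α=150°
  cosα=-0.8660 sinα=0.5000 | (7,1) | tMaxX 0.3464 tMaxY 0.9000 | tΔX 1.1547 tΔY 2.0000
    t=0.3464 [x] (6,1)
    t=0.9000 [y] (6,2)
    t=1.5011 [x] (5,2)
    t=2.6558 [x] (4,2) — stop
  → r_1 = 2.6558
beam 2: φ=0°, α=195°
  cosα=-0.9659 sinα=-0.2588 | (7,1) | tMaxX 0.3106 tMaxY 2.1250 | tΔX 1.0353 tΔY 3.8637
    t=0.3106 [x] (6,1)
    t=1.3459 [x] (5,1)
    t=2.1250 [y] (5,0) — stop
  → r_2 = 2.1250
beam 3: φ=45°, α=240°
  cosα=-0.5000 sinα=-0.8660 | (7,1) | tMaxX 0.6000 tMaxY 0.6351 | tΔX 2.0000 tΔY 1.1547
    t=0.6000 [x] (6,1)
    t=0.6351 [y] (6,0) — stop
  → r_3 = 0.6351

ranges = [2.6558, 2.1250, 0.6351]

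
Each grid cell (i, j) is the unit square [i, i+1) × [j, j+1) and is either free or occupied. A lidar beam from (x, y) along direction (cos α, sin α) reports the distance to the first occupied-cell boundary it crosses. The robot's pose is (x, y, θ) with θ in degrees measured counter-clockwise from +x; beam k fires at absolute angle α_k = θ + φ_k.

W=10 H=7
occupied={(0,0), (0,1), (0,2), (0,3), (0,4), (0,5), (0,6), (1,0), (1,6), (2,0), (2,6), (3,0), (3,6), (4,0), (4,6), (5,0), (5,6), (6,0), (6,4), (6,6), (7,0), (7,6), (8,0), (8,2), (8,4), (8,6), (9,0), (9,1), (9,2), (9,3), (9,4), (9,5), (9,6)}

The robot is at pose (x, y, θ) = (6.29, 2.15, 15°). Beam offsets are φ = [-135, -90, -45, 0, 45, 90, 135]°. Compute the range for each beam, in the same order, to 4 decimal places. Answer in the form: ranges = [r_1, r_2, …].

beam 1: φ=-135°, α=240°
  cosα=-0.5000 sinα=-0.8660 | (6,2) | tMaxX 0.5800 tMaxY 0.1732 | tΔX 2.0000 tΔY 1.1547
    t=0.1732 [y] (6,1)
    t=0.5800 [x] (5,1)
    t=1.3279 [y] (5,0) — stop
  → r_1 = 1.3279
beam 2: φ=-90°, α=285°
  cosα=0.2588 sinα=-0.9659 | (6,2) | tMaxX 2.7432 tMaxY 0.1553 | tΔX 3.8637 tΔY 1.0353
    t=0.1553 [y] (6,1)
    t=1.1906 [y] (6,0) — stop
  → r_2 = 1.1906
beam 3: φ=-45°, α=330°
  cosα=0.8660 sinα=-0.5000 | (6,2) | tMaxX 0.8198 tMaxY 0.3000 | tΔX 1.1547 tΔY 2.0000
    t=0.3000 [y] (6,1)
    t=0.8198 [x] (7,1)
    t=1.9745 [x] (8,1)
    t=2.3000 [y] (8,0) — stop
  → r_3 = 2.3000
beam 4: φ=0°, α=15°
  cosα=0.9659 sinα=0.2588 | (6,2) | tMaxX 0.7350 tMaxY 3.2841 | tΔX 1.0353 tΔY 3.8637
    t=0.7350 [x] (7,2)
    t=1.7703 [x] (8,2) — stop
  → r_4 = 1.7703
beam 5: φ=45°, α=60°
  cosα=0.5000 sinα=0.8660 | (6,2) | tMaxX 1.4200 tMaxY 0.9815 | tΔX 2.0000 tΔY 1.1547
    t=0.9815 [y] (6,3)
    t=1.4200 [x] (7,3)
    t=2.1362 [y] (7,4)
    t=3.2909 [y] (7,5)
    t=3.4200 [x] (8,5)
    t=4.4456 [y] (8,6) — stop
  → r_5 = 4.4456
beam 6: φ=90°, α=105°
  cosα=-0.2588 sinα=0.9659 | (6,2) | tMaxX 1.1205 tMaxY 0.8800 | tΔX 3.8637 tΔY 1.0353
    t=0.8800 [y] (6,3)
    t=1.1205 [x] (5,3)
    t=1.9153 [y] (5,4)
    t=2.9505 [y] (5,5)
    t=3.9858 [y] (5,6) — stop
  → r_6 = 3.9858
beam 7: φ=135°, α=150°
  cosα=-0.8660 sinα=0.5000 | (6,2) | tMaxX 0.3349 tMaxY 1.7000 | tΔX 1.1547 tΔY 2.0000
    t=0.3349 [x] (5,2)
    t=1.4896 [x] (4,2)
    t=1.7000 [y] (4,3)
    t=2.6443 [x] (3,3)
    t=3.7000 [y] (3,4)
    t=3.7990 [x] (2,4)
    t=4.9537 [x] (1,4)
    t=5.7000 [y] (1,5)
    t=6.1084 [x] (0,5) — stop
  → r_7 = 6.1084

ranges = [1.3279, 1.1906, 2.3000, 1.7703, 4.4456, 3.9858, 6.1084]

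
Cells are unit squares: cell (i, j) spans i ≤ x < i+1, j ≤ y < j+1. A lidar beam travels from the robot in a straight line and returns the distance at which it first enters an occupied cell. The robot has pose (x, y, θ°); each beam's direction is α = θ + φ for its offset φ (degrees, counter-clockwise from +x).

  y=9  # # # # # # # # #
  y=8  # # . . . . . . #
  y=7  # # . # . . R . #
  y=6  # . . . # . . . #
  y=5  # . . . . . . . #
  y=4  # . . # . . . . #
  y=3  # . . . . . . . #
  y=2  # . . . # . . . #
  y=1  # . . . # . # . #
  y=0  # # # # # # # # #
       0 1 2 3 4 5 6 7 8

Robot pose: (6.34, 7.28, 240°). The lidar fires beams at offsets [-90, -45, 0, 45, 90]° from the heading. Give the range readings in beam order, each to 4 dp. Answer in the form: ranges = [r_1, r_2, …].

beam 1: φ=-90°, α=150°
  d=(-0.8660,0.5000)  start (6,7)  tX=0.3926 tY=1.4400  stride 1/|dx|=1.1547 1/|dy|=2.0000
    cross x-line → (5,7), t=0.3926
    cross y-line → (5,8), t=1.4400
    cross x-line → (4,8), t=1.5473
    cross x-line → (3,8), t=2.7020
    cross y-line → (3,9), t=3.4400 (wall)
  → r_1 = 3.4400
beam 2: φ=-45°, α=195°
  d=(-0.9659,-0.2588)  start (6,7)  tX=0.3520 tY=1.0818  stride 1/|dx|=1.0353 1/|dy|=3.8637
    cross x-line → (5,7), t=0.3520
    cross y-line → (5,6), t=1.0818
    cross x-line → (4,6), t=1.3873 (wall)
  → r_2 = 1.3873
beam 3: φ=0°, α=240°
  d=(-0.5000,-0.8660)  start (6,7)  tX=0.6800 tY=0.3233  stride 1/|dx|=2.0000 1/|dy|=1.1547
    cross y-line → (6,6), t=0.3233
    cross x-line → (5,6), t=0.6800
    cross y-line → (5,5), t=1.4780
    cross y-line → (5,4), t=2.6327
    cross x-line → (4,4), t=2.6800
    cross y-line → (4,3), t=3.7874
    cross x-line → (3,3), t=4.6800
    cross y-line → (3,2), t=4.9421
    cross y-line → (3,1), t=6.0968
    cross x-line → (2,1), t=6.6800
    cross y-line → (2,0), t=7.2515 (wall)
  → r_3 = 7.2515
beam 4: φ=45°, α=285°
  d=(0.2588,-0.9659)  start (6,7)  tX=2.5500 tY=0.2899  stride 1/|dx|=3.8637 1/|dy|=1.0353
    cross y-line → (6,6), t=0.2899
    cross y-line → (6,5), t=1.3252
    cross y-line → (6,4), t=2.3604
    cross x-line → (7,4), t=2.5500
    cross y-line → (7,3), t=3.3957
    cross y-line → (7,2), t=4.4310
    cross y-line → (7,1), t=5.4663
    cross x-line → (8,1), t=6.4137 (wall)
  → r_4 = 6.4137
beam 5: φ=90°, α=330°
  d=(0.8660,-0.5000)  start (6,7)  tX=0.7621 tY=0.5600  stride 1/|dx|=1.1547 1/|dy|=2.0000
    cross y-line → (6,6), t=0.5600
    cross x-line → (7,6), t=0.7621
    cross x-line → (8,6), t=1.9168 (wall)
  → r_5 = 1.9168

ranges = [3.4400, 1.3873, 7.2515, 6.4137, 1.9168]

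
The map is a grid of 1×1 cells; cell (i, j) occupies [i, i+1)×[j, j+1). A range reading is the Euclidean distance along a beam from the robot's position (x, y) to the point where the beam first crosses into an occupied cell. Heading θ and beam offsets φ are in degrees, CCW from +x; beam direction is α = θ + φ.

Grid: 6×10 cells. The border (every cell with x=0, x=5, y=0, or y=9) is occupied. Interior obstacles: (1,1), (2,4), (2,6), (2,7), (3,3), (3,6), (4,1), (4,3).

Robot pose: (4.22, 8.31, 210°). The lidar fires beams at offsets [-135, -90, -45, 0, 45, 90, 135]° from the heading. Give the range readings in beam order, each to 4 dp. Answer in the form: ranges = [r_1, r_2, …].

ranges = [0.7143, 0.7967, 2.6660, 1.4087, 1.3562, 1.5600, 0.8075]

beam 1: φ=-135°, α=75°
  dir = (cos 75°, sin 75°) = (0.2588, 0.9659); from cell (4,8)
  next x-line at t=3.0137, next y-line at t=0.7143; Δt_x=3.8637, Δt_y=1.0353
    y: enter (4,9) at t=0.7143 ← occupied
  → r_1 = 0.7143
beam 2: φ=-90°, α=120°
  dir = (cos 120°, sin 120°) = (-0.5000, 0.8660); from cell (4,8)
  next x-line at t=0.4400, next y-line at t=0.7967; Δt_x=2.0000, Δt_y=1.1547
    x: enter (3,8) at t=0.4400
    y: enter (3,9) at t=0.7967 ← occupied
  → r_2 = 0.7967
beam 3: φ=-45°, α=165°
  dir = (cos 165°, sin 165°) = (-0.9659, 0.2588); from cell (4,8)
  next x-line at t=0.2278, next y-line at t=2.6660; Δt_x=1.0353, Δt_y=3.8637
    x: enter (3,8) at t=0.2278
    x: enter (2,8) at t=1.2630
    x: enter (1,8) at t=2.2983
    y: enter (1,9) at t=2.6660 ← occupied
  → r_3 = 2.6660
beam 4: φ=0°, α=210°
  dir = (cos 210°, sin 210°) = (-0.8660, -0.5000); from cell (4,8)
  next x-line at t=0.2540, next y-line at t=0.6200; Δt_x=1.1547, Δt_y=2.0000
    x: enter (3,8) at t=0.2540
    y: enter (3,7) at t=0.6200
    x: enter (2,7) at t=1.4087 ← occupied
  → r_4 = 1.4087
beam 5: φ=45°, α=255°
  dir = (cos 255°, sin 255°) = (-0.2588, -0.9659); from cell (4,8)
  next x-line at t=0.8500, next y-line at t=0.3209; Δt_x=3.8637, Δt_y=1.0353
    y: enter (4,7) at t=0.3209
    x: enter (3,7) at t=0.8500
    y: enter (3,6) at t=1.3562 ← occupied
  → r_5 = 1.3562
beam 6: φ=90°, α=300°
  dir = (cos 300°, sin 300°) = (0.5000, -0.8660); from cell (4,8)
  next x-line at t=1.5600, next y-line at t=0.3580; Δt_x=2.0000, Δt_y=1.1547
    y: enter (4,7) at t=0.3580
    y: enter (4,6) at t=1.5127
    x: enter (5,6) at t=1.5600 ← occupied
  → r_6 = 1.5600
beam 7: φ=135°, α=345°
  dir = (cos 345°, sin 345°) = (0.9659, -0.2588); from cell (4,8)
  next x-line at t=0.8075, next y-line at t=1.1977; Δt_x=1.0353, Δt_y=3.8637
    x: enter (5,8) at t=0.8075 ← occupied
  → r_7 = 0.8075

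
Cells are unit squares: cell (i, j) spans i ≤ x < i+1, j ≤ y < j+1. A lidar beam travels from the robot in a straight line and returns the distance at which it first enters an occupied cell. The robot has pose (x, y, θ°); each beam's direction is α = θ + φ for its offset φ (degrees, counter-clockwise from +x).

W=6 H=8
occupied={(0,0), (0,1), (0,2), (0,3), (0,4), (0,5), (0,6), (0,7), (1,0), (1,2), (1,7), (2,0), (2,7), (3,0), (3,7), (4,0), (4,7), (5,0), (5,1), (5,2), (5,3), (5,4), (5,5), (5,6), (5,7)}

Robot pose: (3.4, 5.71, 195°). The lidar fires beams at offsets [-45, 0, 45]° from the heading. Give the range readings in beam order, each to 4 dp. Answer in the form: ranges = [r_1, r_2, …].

beam 1: φ=-45°, α=150°
  d=(-0.8660,0.5000)  start (3,5)  tX=0.4619 tY=0.5800  stride 1/|dx|=1.1547 1/|dy|=2.0000
    cross x-line → (2,5), t=0.4619
    cross y-line → (2,6), t=0.5800
    cross x-line → (1,6), t=1.6166
    cross y-line → (1,7), t=2.5800 (wall)
  → r_1 = 2.5800
beam 2: φ=0°, α=195°
  d=(-0.9659,-0.2588)  start (3,5)  tX=0.4141 tY=2.7432  stride 1/|dx|=1.0353 1/|dy|=3.8637
    cross x-line → (2,5), t=0.4141
    cross x-line → (1,5), t=1.4494
    cross x-line → (0,5), t=2.4847 (wall)
  → r_2 = 2.4847
beam 3: φ=45°, α=240°
  d=(-0.5000,-0.8660)  start (3,5)  tX=0.8000 tY=0.8198  stride 1/|dx|=2.0000 1/|dy|=1.1547
    cross x-line → (2,5), t=0.8000
    cross y-line → (2,4), t=0.8198
    cross y-line → (2,3), t=1.9745
    cross x-line → (1,3), t=2.8000
    cross y-line → (1,2), t=3.1292 (wall)
  → r_3 = 3.1292

ranges = [2.5800, 2.4847, 3.1292]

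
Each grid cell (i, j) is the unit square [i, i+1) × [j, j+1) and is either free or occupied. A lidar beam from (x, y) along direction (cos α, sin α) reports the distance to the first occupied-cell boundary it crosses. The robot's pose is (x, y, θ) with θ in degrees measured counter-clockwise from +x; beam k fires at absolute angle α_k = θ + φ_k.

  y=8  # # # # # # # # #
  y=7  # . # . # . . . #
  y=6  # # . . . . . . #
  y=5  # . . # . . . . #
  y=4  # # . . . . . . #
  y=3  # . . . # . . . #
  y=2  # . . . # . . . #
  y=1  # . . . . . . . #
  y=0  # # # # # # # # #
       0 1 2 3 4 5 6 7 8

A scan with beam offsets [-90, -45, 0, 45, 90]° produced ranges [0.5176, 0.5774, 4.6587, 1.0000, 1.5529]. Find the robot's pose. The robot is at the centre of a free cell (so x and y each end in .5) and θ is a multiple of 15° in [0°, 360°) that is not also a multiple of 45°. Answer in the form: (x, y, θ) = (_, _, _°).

(x, y, θ) = (3.5, 6.5, 345°)

The pose lattice has 42·16 = 672 candidates. Test each by forward raycasting.
  (5.5, 5.5, 150°): beam 1 = 2.8868 ≠ 0.5176 ✗
  (5.5, 7.5, 15°): beam 1 = 6.7293 ≠ 0.5176 ✗
  (4.5, 1.5, 165°): beam 3 = 3.6235 ≠ 4.6587 ✗
  …
  (3.5, 6.5, 345°): r_1=0.5176, r_2=0.5774, r_3=4.6587, r_4=1.0000, r_5=1.5529 — all match ✓
No second candidate reproduces the full scan.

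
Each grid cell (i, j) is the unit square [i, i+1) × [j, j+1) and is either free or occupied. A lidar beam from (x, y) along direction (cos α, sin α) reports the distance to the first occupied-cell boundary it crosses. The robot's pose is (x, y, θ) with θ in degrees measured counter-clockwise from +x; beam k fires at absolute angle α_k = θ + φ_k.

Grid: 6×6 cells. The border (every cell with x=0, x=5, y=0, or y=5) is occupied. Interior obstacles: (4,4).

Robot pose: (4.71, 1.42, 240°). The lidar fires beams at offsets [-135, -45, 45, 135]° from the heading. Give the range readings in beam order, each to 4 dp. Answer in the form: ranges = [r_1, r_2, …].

beam 1: φ=-135°, α=105°
  dir = (cos 105°, sin 105°) = (-0.2588, 0.9659); from cell (4,1)
  next x-line at t=2.7432, next y-line at t=0.6005; Δt_x=3.8637, Δt_y=1.0353
    y: enter (4,2) at t=0.6005
    y: enter (4,3) at t=1.6357
    y: enter (4,4) at t=2.6710 ← occupied
  → r_1 = 2.6710
beam 2: φ=-45°, α=195°
  dir = (cos 195°, sin 195°) = (-0.9659, -0.2588); from cell (4,1)
  next x-line at t=0.7350, next y-line at t=1.6228; Δt_x=1.0353, Δt_y=3.8637
    x: enter (3,1) at t=0.7350
    y: enter (3,0) at t=1.6228 ← occupied
  → r_2 = 1.6228
beam 3: φ=45°, α=285°
  dir = (cos 285°, sin 285°) = (0.2588, -0.9659); from cell (4,1)
  next x-line at t=1.1205, next y-line at t=0.4348; Δt_x=3.8637, Δt_y=1.0353
    y: enter (4,0) at t=0.4348 ← occupied
  → r_3 = 0.4348
beam 4: φ=135°, α=15°
  dir = (cos 15°, sin 15°) = (0.9659, 0.2588); from cell (4,1)
  next x-line at t=0.3002, next y-line at t=2.2409; Δt_x=1.0353, Δt_y=3.8637
    x: enter (5,1) at t=0.3002 ← occupied
  → r_4 = 0.3002

ranges = [2.6710, 1.6228, 0.4348, 0.3002]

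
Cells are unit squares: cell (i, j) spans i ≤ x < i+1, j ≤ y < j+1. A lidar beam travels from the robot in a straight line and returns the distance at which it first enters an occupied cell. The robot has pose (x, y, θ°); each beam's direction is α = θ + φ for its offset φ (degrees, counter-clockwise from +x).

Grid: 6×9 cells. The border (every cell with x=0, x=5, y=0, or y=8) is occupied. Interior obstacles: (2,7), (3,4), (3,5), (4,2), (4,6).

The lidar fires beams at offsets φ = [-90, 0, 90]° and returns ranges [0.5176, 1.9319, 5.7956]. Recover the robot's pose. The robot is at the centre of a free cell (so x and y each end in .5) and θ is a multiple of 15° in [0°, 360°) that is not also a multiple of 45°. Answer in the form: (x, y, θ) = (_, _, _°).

Enumerate (i+0.5, j+0.5, θ) over the 23 free cells and 16 admissible headings. For each, cast all 3 beams and compare to the given ranges.
  (1.5, 1.5, 345°): beam 3 = 5.6940 ≠ 5.7956 ✗
  (4.5, 7.5, 120°): beam 1 = 0.5774 ≠ 0.5176 ✗
  (1.5, 1.5, 60°): beam 1 = 1.0000 ≠ 0.5176 ✗
  (1.5, 2.5, 30°): beam 1 = 1.7321 ≠ 0.5176 ✗
  (2.5, 5.5, 240°): beam 1 = 1.7321 ≠ 0.5176 ✗
  …
  (2.5, 1.5, 15°): r_1=0.5176, r_2=1.9319, r_3=5.7956 — all match ✓
Only this pose fits every beam.

(x, y, θ) = (2.5, 1.5, 15°)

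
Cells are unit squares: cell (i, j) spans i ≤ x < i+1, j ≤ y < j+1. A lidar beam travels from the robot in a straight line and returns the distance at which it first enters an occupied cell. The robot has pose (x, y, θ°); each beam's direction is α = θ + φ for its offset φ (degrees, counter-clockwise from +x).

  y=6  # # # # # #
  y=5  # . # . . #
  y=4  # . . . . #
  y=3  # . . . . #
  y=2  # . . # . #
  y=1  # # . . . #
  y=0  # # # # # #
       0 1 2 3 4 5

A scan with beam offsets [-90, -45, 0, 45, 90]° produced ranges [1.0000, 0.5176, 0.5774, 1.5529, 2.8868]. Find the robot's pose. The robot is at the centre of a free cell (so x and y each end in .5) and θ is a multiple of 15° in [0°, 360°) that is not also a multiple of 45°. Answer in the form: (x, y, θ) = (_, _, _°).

(x, y, θ) = (1.5, 3.5, 210°)

The pose lattice has 17·16 = 272 candidates. Test each by forward raycasting.
  (3.5, 3.5, 75°): beam 1 = 1.5529 ≠ 1.0000 ✗
  (1.5, 4.5, 15°): beam 1 = 3.6235 ≠ 1.0000 ✗
  (1.5, 2.5, 75°): beam 1 = 1.5529 ≠ 1.0000 ✗
  (4.5, 5.5, 345°): beam 1 = 2.5882 ≠ 1.0000 ✗
  (4.5, 2.5, 345°): beam 1 = 1.5529 ≠ 1.0000 ✗
  …
  (1.5, 3.5, 210°): r_1=1.0000, r_2=0.5176, r_3=0.5774, r_4=1.5529, r_5=2.8868 — all match ✓
Unique over the lattice → pose = (1.5, 3.5, 210°).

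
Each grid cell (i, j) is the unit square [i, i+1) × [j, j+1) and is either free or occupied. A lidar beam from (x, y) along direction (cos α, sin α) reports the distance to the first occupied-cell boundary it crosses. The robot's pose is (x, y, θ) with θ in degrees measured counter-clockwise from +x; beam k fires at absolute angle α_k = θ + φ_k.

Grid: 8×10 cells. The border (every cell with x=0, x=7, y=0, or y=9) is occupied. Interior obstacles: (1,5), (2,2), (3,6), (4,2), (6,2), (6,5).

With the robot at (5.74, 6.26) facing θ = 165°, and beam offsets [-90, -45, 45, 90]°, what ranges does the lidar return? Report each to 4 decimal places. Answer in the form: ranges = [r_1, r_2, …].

beam 1: φ=-90°, α=75°
  dir = (cos 75°, sin 75°) = (0.2588, 0.9659); from cell (5,6)
  next x-line at t=1.0046, next y-line at t=0.7661; Δt_x=3.8637, Δt_y=1.0353
    y: enter (5,7) at t=0.7661
    x: enter (6,7) at t=1.0046
    y: enter (6,8) at t=1.8014
    y: enter (6,9) at t=2.8367 ← occupied
  → r_1 = 2.8367
beam 2: φ=-45°, α=120°
  dir = (cos 120°, sin 120°) = (-0.5000, 0.8660); from cell (5,6)
  next x-line at t=1.4800, next y-line at t=0.8545; Δt_x=2.0000, Δt_y=1.1547
    y: enter (5,7) at t=0.8545
    x: enter (4,7) at t=1.4800
    y: enter (4,8) at t=2.0092
    y: enter (4,9) at t=3.1639 ← occupied
  → r_2 = 3.1639
beam 3: φ=45°, α=210°
  dir = (cos 210°, sin 210°) = (-0.8660, -0.5000); from cell (5,6)
  next x-line at t=0.8545, next y-line at t=0.5200; Δt_x=1.1547, Δt_y=2.0000
    y: enter (5,5) at t=0.5200
    x: enter (4,5) at t=0.8545
    x: enter (3,5) at t=2.0092
    y: enter (3,4) at t=2.5200
    x: enter (2,4) at t=3.1639
    x: enter (1,4) at t=4.3186
    y: enter (1,3) at t=4.5200
    x: enter (0,3) at t=5.4733 ← occupied
  → r_3 = 5.4733
beam 4: φ=90°, α=255°
  dir = (cos 255°, sin 255°) = (-0.2588, -0.9659); from cell (5,6)
  next x-line at t=2.8591, next y-line at t=0.2692; Δt_x=3.8637, Δt_y=1.0353
    y: enter (5,5) at t=0.2692
    y: enter (5,4) at t=1.3044
    y: enter (5,3) at t=2.3397
    x: enter (4,3) at t=2.8591
    y: enter (4,2) at t=3.3750 ← occupied
  → r_4 = 3.3750

ranges = [2.8367, 3.1639, 5.4733, 3.3750]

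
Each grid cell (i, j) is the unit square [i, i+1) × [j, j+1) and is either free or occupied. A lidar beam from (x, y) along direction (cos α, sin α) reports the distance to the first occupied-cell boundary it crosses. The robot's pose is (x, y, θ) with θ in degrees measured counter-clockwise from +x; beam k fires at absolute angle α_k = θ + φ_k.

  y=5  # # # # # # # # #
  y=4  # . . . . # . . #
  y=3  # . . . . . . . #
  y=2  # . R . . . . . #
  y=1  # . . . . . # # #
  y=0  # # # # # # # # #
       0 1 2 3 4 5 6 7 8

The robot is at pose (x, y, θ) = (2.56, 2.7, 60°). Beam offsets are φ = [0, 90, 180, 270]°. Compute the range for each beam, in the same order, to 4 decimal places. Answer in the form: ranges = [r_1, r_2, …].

ranges = [2.6558, 1.8013, 1.9630, 3.4000]

beam 1: φ=0°, α=60°
  direction (0.5000, 0.8660); cell (2,2); t to first gridline: x 0.8800, y 0.3464 (then +2.0000 / +1.1547)
    (2,3) via y @ 0.3464
    (3,3) via x @ 0.8800
    (3,4) via y @ 1.5011
    (3,5) via y @ 2.6558  # hit
  → r_1 = 2.6558
beam 2: φ=90°, α=150°
  direction (-0.8660, 0.5000); cell (2,2); t to first gridline: x 0.6466, y 0.6000 (then +1.1547 / +2.0000)
    (2,3) via y @ 0.6000
    (1,3) via x @ 0.6466
    (0,3) via x @ 1.8013  # hit
  → r_2 = 1.8013
beam 3: φ=180°, α=240°
  direction (-0.5000, -0.8660); cell (2,2); t to first gridline: x 1.1200, y 0.8083 (then +2.0000 / +1.1547)
    (2,1) via y @ 0.8083
    (1,1) via x @ 1.1200
    (1,0) via y @ 1.9630  # hit
  → r_3 = 1.9630
beam 4: φ=270°, α=330°
  direction (0.8660, -0.5000); cell (2,2); t to first gridline: x 0.5081, y 1.4000 (then +1.1547 / +2.0000)
    (3,2) via x @ 0.5081
    (3,1) via y @ 1.4000
    (4,1) via x @ 1.6628
    (5,1) via x @ 2.8175
    (5,0) via y @ 3.4000  # hit
  → r_4 = 3.4000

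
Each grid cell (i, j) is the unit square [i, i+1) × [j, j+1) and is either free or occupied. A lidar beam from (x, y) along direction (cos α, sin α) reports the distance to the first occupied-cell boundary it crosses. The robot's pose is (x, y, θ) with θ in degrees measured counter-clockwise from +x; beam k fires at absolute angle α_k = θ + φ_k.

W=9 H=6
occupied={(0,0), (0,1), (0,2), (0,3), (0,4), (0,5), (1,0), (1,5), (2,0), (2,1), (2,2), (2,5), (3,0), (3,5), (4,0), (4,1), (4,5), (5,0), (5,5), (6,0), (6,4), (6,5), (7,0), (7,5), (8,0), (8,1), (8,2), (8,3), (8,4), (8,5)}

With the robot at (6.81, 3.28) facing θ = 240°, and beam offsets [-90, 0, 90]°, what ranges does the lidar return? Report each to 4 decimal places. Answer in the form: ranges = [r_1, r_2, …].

beam 1: φ=-90°, α=150°
  cosα=-0.8660 sinα=0.5000 | (6,3) | tMaxX 0.9353 tMaxY 1.4400 | tΔX 1.1547 tΔY 2.0000
    t=0.9353 [x] (5,3)
    t=1.4400 [y] (5,4)
    t=2.0900 [x] (4,4)
    t=3.2447 [x] (3,4)
    t=3.4400 [y] (3,5) — stop
  → r_1 = 3.4400
beam 2: φ=0°, α=240°
  cosα=-0.5000 sinα=-0.8660 | (6,3) | tMaxX 1.6200 tMaxY 0.3233 | tΔX 2.0000 tΔY 1.1547
    t=0.3233 [y] (6,2)
    t=1.4780 [y] (6,1)
    t=1.6200 [x] (5,1)
    t=2.6327 [y] (5,0) — stop
  → r_2 = 2.6327
beam 3: φ=90°, α=330°
  cosα=0.8660 sinα=-0.5000 | (6,3) | tMaxX 0.2194 tMaxY 0.5600 | tΔX 1.1547 tΔY 2.0000
    t=0.2194 [x] (7,3)
    t=0.5600 [y] (7,2)
    t=1.3741 [x] (8,2) — stop
  → r_3 = 1.3741

ranges = [3.4400, 2.6327, 1.3741]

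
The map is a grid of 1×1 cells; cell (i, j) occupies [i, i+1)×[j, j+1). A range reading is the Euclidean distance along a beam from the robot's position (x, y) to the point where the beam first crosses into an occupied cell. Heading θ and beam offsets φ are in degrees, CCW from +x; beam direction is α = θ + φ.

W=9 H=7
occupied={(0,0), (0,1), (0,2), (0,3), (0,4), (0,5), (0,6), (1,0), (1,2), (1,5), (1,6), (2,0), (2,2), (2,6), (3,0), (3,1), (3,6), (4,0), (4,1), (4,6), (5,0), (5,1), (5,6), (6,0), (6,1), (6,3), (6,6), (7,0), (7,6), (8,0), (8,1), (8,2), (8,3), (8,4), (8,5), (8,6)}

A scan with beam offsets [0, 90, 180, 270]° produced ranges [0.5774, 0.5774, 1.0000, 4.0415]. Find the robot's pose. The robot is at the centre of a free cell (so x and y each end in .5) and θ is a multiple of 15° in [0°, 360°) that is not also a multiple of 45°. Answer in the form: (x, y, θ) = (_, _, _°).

Enumerate (i+0.5, j+0.5, θ) over the 27 free cells and 16 admissible headings. For each, cast all 4 beams and compare to the given ranges.
  (7.5, 2.5, 345°): beam 1 = 0.5176 ≠ 0.5774 ✗
  (6.5, 4.5, 345°): beam 1 = 1.5529 ≠ 0.5774 ✗
  (5.5, 3.5, 75°): beam 1 = 2.5882 ≠ 0.5774 ✗
  (4.5, 3.5, 195°): beam 1 = 1.9319 ≠ 0.5774 ✗
  …
  (3.5, 2.5, 150°): r_1=0.5774, r_2=0.5774, r_3=1.0000, r_4=4.0415 — all match ✓
Only this pose fits every beam.

(x, y, θ) = (3.5, 2.5, 150°)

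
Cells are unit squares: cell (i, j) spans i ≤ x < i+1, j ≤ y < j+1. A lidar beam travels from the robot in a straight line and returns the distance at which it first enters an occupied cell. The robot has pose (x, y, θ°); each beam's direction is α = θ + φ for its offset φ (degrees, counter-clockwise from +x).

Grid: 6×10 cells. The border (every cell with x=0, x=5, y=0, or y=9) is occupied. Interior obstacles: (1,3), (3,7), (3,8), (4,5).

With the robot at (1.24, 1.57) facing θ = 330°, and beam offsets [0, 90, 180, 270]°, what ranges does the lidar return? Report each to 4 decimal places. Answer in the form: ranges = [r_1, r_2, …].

beam 1: φ=0°, α=330°
  d=(0.8660,-0.5000)  start (1,1)  tX=0.8776 tY=1.1400  stride 1/|dx|=1.1547 1/|dy|=2.0000
    cross x-line → (2,1), t=0.8776
    cross y-line → (2,0), t=1.1400 (wall)
  → r_1 = 1.1400
beam 2: φ=90°, α=60°
  d=(0.5000,0.8660)  start (1,1)  tX=1.5200 tY=0.4965  stride 1/|dx|=2.0000 1/|dy|=1.1547
    cross y-line → (1,2), t=0.4965
    cross x-line → (2,2), t=1.5200
    cross y-line → (2,3), t=1.6512
    cross y-line → (2,4), t=2.8059
    cross x-line → (3,4), t=3.5200
    cross y-line → (3,5), t=3.9606
    cross y-line → (3,6), t=5.1153
    cross x-line → (4,6), t=5.5200
    cross y-line → (4,7), t=6.2700
    cross y-line → (4,8), t=7.4247
    cross x-line → (5,8), t=7.5200 (wall)
  → r_2 = 7.5200
beam 3: φ=180°, α=150°
  d=(-0.8660,0.5000)  start (1,1)  tX=0.2771 tY=0.8600  stride 1/|dx|=1.1547 1/|dy|=2.0000
    cross x-line → (0,1), t=0.2771 (wall)
  → r_3 = 0.2771
beam 4: φ=270°, α=240°
  d=(-0.5000,-0.8660)  start (1,1)  tX=0.4800 tY=0.6582  stride 1/|dx|=2.0000 1/|dy|=1.1547
    cross x-line → (0,1), t=0.4800 (wall)
  → r_4 = 0.4800

ranges = [1.1400, 7.5200, 0.2771, 0.4800]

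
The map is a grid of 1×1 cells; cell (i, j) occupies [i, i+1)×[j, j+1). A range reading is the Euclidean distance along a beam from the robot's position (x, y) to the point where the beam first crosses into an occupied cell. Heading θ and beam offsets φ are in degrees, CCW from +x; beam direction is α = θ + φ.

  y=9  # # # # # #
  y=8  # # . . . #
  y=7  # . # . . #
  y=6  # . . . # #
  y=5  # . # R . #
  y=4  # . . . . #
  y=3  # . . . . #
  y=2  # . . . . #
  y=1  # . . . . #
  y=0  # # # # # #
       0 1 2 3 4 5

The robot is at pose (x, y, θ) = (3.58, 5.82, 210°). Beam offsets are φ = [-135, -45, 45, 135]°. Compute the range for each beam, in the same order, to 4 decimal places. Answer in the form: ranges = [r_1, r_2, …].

beam 1: φ=-135°, α=75°
  cosα=0.2588 sinα=0.9659 | (3,5) | tMaxX 1.6228 tMaxY 0.1863 | tΔX 3.8637 tΔY 1.0353
    t=0.1863 [y] (3,6)
    t=1.2216 [y] (3,7)
    t=1.6228 [x] (4,7)
    t=2.2569 [y] (4,8)
    t=3.2922 [y] (4,9) — stop
  → r_1 = 3.2922
beam 2: φ=-45°, α=165°
  cosα=-0.9659 sinα=0.2588 | (3,5) | tMaxX 0.6005 tMaxY 0.6955 | tΔX 1.0353 tΔY 3.8637
    t=0.6005 [x] (2,5) — stop
  → r_2 = 0.6005
beam 3: φ=45°, α=255°
  cosα=-0.2588 sinα=-0.9659 | (3,5) | tMaxX 2.2409 tMaxY 0.8489 | tΔX 3.8637 tΔY 1.0353
    t=0.8489 [y] (3,4)
    t=1.8842 [y] (3,3)
    t=2.2409 [x] (2,3)
    t=2.9195 [y] (2,2)
    t=3.9548 [y] (2,1)
    t=4.9900 [y] (2,0) — stop
  → r_3 = 4.9900
beam 4: φ=135°, α=345°
  cosα=0.9659 sinα=-0.2588 | (3,5) | tMaxX 0.4348 tMaxY 3.1682 | tΔX 1.0353 tΔY 3.8637
    t=0.4348 [x] (4,5)
    t=1.4701 [x] (5,5) — stop
  → r_4 = 1.4701

ranges = [3.2922, 0.6005, 4.9900, 1.4701]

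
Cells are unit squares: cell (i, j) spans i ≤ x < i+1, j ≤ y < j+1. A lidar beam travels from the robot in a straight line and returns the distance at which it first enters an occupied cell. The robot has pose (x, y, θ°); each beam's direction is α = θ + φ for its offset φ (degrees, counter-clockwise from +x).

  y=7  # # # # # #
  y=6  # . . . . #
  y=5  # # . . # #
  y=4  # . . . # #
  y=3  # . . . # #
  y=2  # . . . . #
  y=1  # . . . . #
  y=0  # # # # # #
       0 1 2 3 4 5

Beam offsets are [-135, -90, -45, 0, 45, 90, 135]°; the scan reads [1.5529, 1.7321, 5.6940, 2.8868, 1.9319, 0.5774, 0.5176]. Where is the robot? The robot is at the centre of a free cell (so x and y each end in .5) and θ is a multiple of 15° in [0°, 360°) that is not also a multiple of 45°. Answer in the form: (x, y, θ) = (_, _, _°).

(x, y, θ) = (3.5, 1.5, 150°)

Candidates: 20 free-cell centres × 16 headings = 320 poses. Raycast each; keep the one whose scan matches to 4 dp.
  (3.5, 5.5, 150°): beam 1 = 0.5176 ≠ 1.5529 ✗
  (1.5, 1.5, 345°): beam 1 = 0.5774 ≠ 1.5529 ✗
  (1.5, 3.5, 210°): beam 2 = 1.0000 ≠ 1.7321 ✗
  (4.5, 1.5, 330°): beam 1 = 1.9319 ≠ 1.5529 ✗
  …
  (3.5, 1.5, 150°): r_1=1.5529, r_2=1.7321, r_3=5.6940, r_4=2.8868, r_5=1.9319, r_6=0.5774, r_7=0.5176 — all match ✓
No second candidate reproduces the full scan.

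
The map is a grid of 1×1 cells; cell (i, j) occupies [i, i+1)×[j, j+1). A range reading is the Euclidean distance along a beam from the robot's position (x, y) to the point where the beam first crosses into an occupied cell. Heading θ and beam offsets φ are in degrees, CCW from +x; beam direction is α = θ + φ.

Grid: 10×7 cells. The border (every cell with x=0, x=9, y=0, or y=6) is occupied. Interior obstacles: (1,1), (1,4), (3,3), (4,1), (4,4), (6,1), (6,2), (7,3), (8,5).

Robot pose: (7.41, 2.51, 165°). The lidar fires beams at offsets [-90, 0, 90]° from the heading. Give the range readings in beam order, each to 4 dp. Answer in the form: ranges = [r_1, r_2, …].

beam 1: φ=-90°, α=75°
  direction (0.2588, 0.9659); cell (7,2); t to first gridline: x 2.2796, y 0.5073 (then +3.8637 / +1.0353)
    (7,3) via y @ 0.5073  # hit
  → r_1 = 0.5073
beam 2: φ=0°, α=165°
  direction (-0.9659, 0.2588); cell (7,2); t to first gridline: x 0.4245, y 1.8932 (then +1.0353 / +3.8637)
    (6,2) via x @ 0.4245  # hit
  → r_2 = 0.4245
beam 3: φ=90°, α=255°
  direction (-0.2588, -0.9659); cell (7,2); t to first gridline: x 1.5841, y 0.5280 (then +3.8637 / +1.0353)
    (7,1) via y @ 0.5280
    (7,0) via y @ 1.5633  # hit
  → r_3 = 1.5633

ranges = [0.5073, 0.4245, 1.5633]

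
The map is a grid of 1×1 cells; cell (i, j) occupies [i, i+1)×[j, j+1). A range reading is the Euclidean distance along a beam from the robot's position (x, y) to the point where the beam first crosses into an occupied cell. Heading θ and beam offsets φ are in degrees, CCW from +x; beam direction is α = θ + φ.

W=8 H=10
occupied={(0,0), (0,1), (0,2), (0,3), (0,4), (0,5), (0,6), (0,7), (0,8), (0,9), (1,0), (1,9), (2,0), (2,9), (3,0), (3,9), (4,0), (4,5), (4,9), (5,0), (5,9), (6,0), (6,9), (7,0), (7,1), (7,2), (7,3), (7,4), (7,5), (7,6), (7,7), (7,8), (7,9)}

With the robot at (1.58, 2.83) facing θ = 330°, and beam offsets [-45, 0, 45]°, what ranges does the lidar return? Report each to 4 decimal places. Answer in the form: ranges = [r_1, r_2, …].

ranges = [1.8946, 3.6600, 5.6112]

beam 1: φ=-45°, α=285°
  d=(0.2588,-0.9659)  start (1,2)  tX=1.6228 tY=0.8593  stride 1/|dx|=3.8637 1/|dy|=1.0353
    cross y-line → (1,1), t=0.8593
    cross x-line → (2,1), t=1.6228
    cross y-line → (2,0), t=1.8946 (wall)
  → r_1 = 1.8946
beam 2: φ=0°, α=330°
  d=(0.8660,-0.5000)  start (1,2)  tX=0.4850 tY=1.6600  stride 1/|dx|=1.1547 1/|dy|=2.0000
    cross x-line → (2,2), t=0.4850
    cross x-line → (3,2), t=1.6397
    cross y-line → (3,1), t=1.6600
    cross x-line → (4,1), t=2.7944
    cross y-line → (4,0), t=3.6600 (wall)
  → r_2 = 3.6600
beam 3: φ=45°, α=15°
  d=(0.9659,0.2588)  start (1,2)  tX=0.4348 tY=0.6568  stride 1/|dx|=1.0353 1/|dy|=3.8637
    cross x-line → (2,2), t=0.4348
    cross y-line → (2,3), t=0.6568
    cross x-line → (3,3), t=1.4701
    cross x-line → (4,3), t=2.5054
    cross x-line → (5,3), t=3.5406
    cross y-line → (5,4), t=4.5205
    cross x-line → (6,4), t=4.5759
    cross x-line → (7,4), t=5.6112 (wall)
  → r_3 = 5.6112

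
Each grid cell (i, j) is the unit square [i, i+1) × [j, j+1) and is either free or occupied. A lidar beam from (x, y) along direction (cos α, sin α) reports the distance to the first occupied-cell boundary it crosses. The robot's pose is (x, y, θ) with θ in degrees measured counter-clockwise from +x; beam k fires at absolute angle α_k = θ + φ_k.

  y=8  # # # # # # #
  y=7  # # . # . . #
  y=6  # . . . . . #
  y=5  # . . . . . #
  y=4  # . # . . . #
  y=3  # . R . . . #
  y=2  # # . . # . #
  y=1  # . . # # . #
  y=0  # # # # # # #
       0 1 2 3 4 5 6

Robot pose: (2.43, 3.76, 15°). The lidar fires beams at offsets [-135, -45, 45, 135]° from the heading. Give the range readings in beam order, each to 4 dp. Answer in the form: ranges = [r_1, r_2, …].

ranges = [0.8776, 1.8129, 0.2771, 0.4800]

beam 1: φ=-135°, α=240°
  dir = (cos 240°, sin 240°) = (-0.5000, -0.8660); from cell (2,3)
  next x-line at t=0.8600, next y-line at t=0.8776; Δt_x=2.0000, Δt_y=1.1547
    x: enter (1,3) at t=0.8600
    y: enter (1,2) at t=0.8776 ← occupied
  → r_1 = 0.8776
beam 2: φ=-45°, α=330°
  dir = (cos 330°, sin 330°) = (0.8660, -0.5000); from cell (2,3)
  next x-line at t=0.6582, next y-line at t=1.5200; Δt_x=1.1547, Δt_y=2.0000
    x: enter (3,3) at t=0.6582
    y: enter (3,2) at t=1.5200
    x: enter (4,2) at t=1.8129 ← occupied
  → r_2 = 1.8129
beam 3: φ=45°, α=60°
  dir = (cos 60°, sin 60°) = (0.5000, 0.8660); from cell (2,3)
  next x-line at t=1.1400, next y-line at t=0.2771; Δt_x=2.0000, Δt_y=1.1547
    y: enter (2,4) at t=0.2771 ← occupied
  → r_3 = 0.2771
beam 4: φ=135°, α=150°
  dir = (cos 150°, sin 150°) = (-0.8660, 0.5000); from cell (2,3)
  next x-line at t=0.4965, next y-line at t=0.4800; Δt_x=1.1547, Δt_y=2.0000
    y: enter (2,4) at t=0.4800 ← occupied
  → r_4 = 0.4800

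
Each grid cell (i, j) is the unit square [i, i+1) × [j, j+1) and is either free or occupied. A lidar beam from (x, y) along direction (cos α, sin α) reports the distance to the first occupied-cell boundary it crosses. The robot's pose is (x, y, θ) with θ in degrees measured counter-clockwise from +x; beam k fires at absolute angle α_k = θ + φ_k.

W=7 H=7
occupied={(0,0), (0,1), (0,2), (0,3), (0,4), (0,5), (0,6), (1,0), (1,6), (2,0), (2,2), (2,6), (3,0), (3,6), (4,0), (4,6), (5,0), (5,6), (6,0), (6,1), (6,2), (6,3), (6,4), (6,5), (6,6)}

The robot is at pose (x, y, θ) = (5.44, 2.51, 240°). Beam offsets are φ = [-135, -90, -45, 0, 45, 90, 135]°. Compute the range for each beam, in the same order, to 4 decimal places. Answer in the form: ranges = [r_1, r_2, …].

beam 1: φ=-135°, α=105°
  dir = (cos 105°, sin 105°) = (-0.2588, 0.9659); from cell (5,2)
  next x-line at t=1.7000, next y-line at t=0.5073; Δt_x=3.8637, Δt_y=1.0353
    y: enter (5,3) at t=0.5073
    y: enter (5,4) at t=1.5426
    x: enter (4,4) at t=1.7000
    y: enter (4,5) at t=2.5778
    y: enter (4,6) at t=3.6131 ← occupied
  → r_1 = 3.6131
beam 2: φ=-90°, α=150°
  dir = (cos 150°, sin 150°) = (-0.8660, 0.5000); from cell (5,2)
  next x-line at t=0.5081, next y-line at t=0.9800; Δt_x=1.1547, Δt_y=2.0000
    x: enter (4,2) at t=0.5081
    y: enter (4,3) at t=0.9800
    x: enter (3,3) at t=1.6628
    x: enter (2,3) at t=2.8175
    y: enter (2,4) at t=2.9800
    x: enter (1,4) at t=3.9722
    y: enter (1,5) at t=4.9800
    x: enter (0,5) at t=5.1269 ← occupied
  → r_2 = 5.1269
beam 3: φ=-45°, α=195°
  dir = (cos 195°, sin 195°) = (-0.9659, -0.2588); from cell (5,2)
  next x-line at t=0.4555, next y-line at t=1.9705; Δt_x=1.0353, Δt_y=3.8637
    x: enter (4,2) at t=0.4555
    x: enter (3,2) at t=1.4908
    y: enter (3,1) at t=1.9705
    x: enter (2,1) at t=2.5261
    x: enter (1,1) at t=3.5614
    x: enter (0,1) at t=4.5966 ← occupied
  → r_3 = 4.5966
beam 4: φ=0°, α=240°
  dir = (cos 240°, sin 240°) = (-0.5000, -0.8660); from cell (5,2)
  next x-line at t=0.8800, next y-line at t=0.5889; Δt_x=2.0000, Δt_y=1.1547
    y: enter (5,1) at t=0.5889
    x: enter (4,1) at t=0.8800
    y: enter (4,0) at t=1.7436 ← occupied
  → r_4 = 1.7436
beam 5: φ=45°, α=285°
  dir = (cos 285°, sin 285°) = (0.2588, -0.9659); from cell (5,2)
  next x-line at t=2.1637, next y-line at t=0.5280; Δt_x=3.8637, Δt_y=1.0353
    y: enter (5,1) at t=0.5280
    y: enter (5,0) at t=1.5633 ← occupied
  → r_5 = 1.5633
beam 6: φ=90°, α=330°
  dir = (cos 330°, sin 330°) = (0.8660, -0.5000); from cell (5,2)
  next x-line at t=0.6466, next y-line at t=1.0200; Δt_x=1.1547, Δt_y=2.0000
    x: enter (6,2) at t=0.6466 ← occupied
  → r_6 = 0.6466
beam 7: φ=135°, α=15°
  dir = (cos 15°, sin 15°) = (0.9659, 0.2588); from cell (5,2)
  next x-line at t=0.5798, next y-line at t=1.8932; Δt_x=1.0353, Δt_y=3.8637
    x: enter (6,2) at t=0.5798 ← occupied
  → r_7 = 0.5798

ranges = [3.6131, 5.1269, 4.5966, 1.7436, 1.5633, 0.6466, 0.5798]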